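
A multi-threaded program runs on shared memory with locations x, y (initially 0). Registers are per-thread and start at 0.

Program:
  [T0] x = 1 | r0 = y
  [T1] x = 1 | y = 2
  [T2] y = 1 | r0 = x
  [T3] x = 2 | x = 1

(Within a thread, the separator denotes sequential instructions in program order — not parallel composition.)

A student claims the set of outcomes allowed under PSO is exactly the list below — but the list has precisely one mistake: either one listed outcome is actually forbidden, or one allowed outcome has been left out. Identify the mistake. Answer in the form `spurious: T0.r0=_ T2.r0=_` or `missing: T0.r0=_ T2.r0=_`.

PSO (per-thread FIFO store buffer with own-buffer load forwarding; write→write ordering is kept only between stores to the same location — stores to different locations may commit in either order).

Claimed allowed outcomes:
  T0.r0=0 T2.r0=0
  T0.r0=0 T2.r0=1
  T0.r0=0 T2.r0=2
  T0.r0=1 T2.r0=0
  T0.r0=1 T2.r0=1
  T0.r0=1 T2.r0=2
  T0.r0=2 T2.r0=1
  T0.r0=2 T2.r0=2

missing: T0.r0=2 T2.r0=0

outcome vector order: (T0.r0,T2.r0)
PSO (9): 0/0, 0/1, 0/2, 1/0, 1/1, 1/2, 2/0, 2/1, 2/2
PSO∖claimed = {2/0}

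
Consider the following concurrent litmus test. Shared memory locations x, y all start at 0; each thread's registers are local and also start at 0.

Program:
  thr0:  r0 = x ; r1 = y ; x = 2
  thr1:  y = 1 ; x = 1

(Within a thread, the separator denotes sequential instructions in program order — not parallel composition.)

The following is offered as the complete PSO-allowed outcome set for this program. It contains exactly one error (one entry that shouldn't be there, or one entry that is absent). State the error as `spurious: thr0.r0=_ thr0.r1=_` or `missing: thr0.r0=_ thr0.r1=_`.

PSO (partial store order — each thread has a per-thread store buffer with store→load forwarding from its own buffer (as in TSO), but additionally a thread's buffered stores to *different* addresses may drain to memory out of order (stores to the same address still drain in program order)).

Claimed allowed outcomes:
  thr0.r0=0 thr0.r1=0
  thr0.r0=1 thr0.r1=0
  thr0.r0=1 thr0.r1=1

outcome vector order: (thr0.r0,thr0.r1)
under PSO → <0 0>, <0 1>, <1 0>, <1 1>
PSO∖claimed = {<0 1>}

missing: thr0.r0=0 thr0.r1=1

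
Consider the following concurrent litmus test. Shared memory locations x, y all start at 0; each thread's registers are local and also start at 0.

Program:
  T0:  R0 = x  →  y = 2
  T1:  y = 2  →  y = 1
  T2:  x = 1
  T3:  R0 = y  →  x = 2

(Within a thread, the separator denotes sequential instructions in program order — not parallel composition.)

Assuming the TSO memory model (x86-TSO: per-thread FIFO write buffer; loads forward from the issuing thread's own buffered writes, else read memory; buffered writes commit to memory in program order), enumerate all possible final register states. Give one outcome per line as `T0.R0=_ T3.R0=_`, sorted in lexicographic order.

T0.R0=0 T3.R0=0
T0.R0=0 T3.R0=1
T0.R0=0 T3.R0=2
T0.R0=1 T3.R0=0
T0.R0=1 T3.R0=1
T0.R0=1 T3.R0=2
T0.R0=2 T3.R0=0
T0.R0=2 T3.R0=1
T0.R0=2 T3.R0=2

outcome vector order: (T0.R0,T3.R0)
|TSO outcomes| = 9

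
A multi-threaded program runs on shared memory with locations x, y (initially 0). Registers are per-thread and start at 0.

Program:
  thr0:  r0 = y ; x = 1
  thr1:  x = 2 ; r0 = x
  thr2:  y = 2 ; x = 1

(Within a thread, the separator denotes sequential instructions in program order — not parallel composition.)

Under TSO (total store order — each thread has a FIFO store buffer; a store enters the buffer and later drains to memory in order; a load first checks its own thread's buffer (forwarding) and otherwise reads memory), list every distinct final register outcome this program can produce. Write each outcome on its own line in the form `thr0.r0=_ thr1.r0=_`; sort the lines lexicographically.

thr0.r0=0 thr1.r0=1
thr0.r0=0 thr1.r0=2
thr0.r0=2 thr1.r0=1
thr0.r0=2 thr1.r0=2

outcome vector order: (thr0.r0,thr1.r0)
|TSO outcomes| = 4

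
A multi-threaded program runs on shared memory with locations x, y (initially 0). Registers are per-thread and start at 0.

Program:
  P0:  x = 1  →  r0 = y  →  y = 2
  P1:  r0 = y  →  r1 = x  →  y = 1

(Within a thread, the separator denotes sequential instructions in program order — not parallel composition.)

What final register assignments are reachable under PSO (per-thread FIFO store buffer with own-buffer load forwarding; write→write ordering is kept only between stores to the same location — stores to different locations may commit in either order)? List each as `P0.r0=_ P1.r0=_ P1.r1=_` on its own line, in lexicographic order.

P0.r0=0 P1.r0=0 P1.r1=0
P0.r0=0 P1.r0=0 P1.r1=1
P0.r0=0 P1.r0=2 P1.r1=0
P0.r0=0 P1.r0=2 P1.r1=1
P0.r0=1 P1.r0=0 P1.r1=0
P0.r0=1 P1.r0=0 P1.r1=1

outcome vector order: (P0.r0,P1.r0,P1.r1)
|PSO outcomes| = 6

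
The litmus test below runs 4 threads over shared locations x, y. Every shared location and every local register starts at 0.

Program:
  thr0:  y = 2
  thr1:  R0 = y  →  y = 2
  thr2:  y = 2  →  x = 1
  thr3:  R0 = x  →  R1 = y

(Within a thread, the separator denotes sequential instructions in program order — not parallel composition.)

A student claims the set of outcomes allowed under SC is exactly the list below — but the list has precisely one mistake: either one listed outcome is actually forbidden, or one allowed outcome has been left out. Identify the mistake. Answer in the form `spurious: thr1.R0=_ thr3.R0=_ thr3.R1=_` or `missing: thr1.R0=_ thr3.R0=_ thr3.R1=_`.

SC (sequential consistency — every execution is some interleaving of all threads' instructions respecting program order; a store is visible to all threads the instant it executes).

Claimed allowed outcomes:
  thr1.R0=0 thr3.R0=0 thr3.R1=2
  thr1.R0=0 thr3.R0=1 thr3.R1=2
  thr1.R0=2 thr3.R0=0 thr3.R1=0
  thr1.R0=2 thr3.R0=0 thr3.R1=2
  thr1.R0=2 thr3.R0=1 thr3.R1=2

missing: thr1.R0=0 thr3.R0=0 thr3.R1=0

outcome vector order: (thr1.R0,thr3.R0,thr3.R1)
under SC → 000, 002, 012, 200, 202, 212
SC∖claimed = {000}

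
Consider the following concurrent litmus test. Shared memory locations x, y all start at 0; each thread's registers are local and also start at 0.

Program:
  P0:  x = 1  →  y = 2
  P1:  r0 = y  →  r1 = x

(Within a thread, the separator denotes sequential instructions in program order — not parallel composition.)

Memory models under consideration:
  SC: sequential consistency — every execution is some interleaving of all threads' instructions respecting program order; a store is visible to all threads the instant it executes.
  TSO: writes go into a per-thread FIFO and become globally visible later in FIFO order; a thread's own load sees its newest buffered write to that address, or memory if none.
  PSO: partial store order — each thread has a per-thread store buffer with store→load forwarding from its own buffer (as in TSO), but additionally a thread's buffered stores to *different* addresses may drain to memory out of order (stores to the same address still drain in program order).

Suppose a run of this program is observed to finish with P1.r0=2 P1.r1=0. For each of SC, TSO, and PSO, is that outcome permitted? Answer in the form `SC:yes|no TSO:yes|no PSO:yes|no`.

SC:no TSO:no PSO:yes

outcome vector order: (P1.r0,P1.r1)
SC (3): <0 0>, <0 1>, <2 1>
TSO (3): <0 0>, <0 1>, <2 1>
PSO (4): <0 0>, <0 1>, <2 0>, <2 1>
target <2 0> ∈ {PSO}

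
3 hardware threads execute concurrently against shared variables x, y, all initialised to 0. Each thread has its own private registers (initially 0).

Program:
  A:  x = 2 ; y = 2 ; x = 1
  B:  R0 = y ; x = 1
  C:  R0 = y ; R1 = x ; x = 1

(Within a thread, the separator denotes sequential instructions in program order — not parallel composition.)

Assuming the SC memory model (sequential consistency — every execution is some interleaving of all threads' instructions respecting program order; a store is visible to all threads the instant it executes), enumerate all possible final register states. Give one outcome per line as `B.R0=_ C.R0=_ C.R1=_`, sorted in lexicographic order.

outcome vector order: (B.R0,C.R0,C.R1)
|SC outcomes| = 10

B.R0=0 C.R0=0 C.R1=0
B.R0=0 C.R0=0 C.R1=1
B.R0=0 C.R0=0 C.R1=2
B.R0=0 C.R0=2 C.R1=1
B.R0=0 C.R0=2 C.R1=2
B.R0=2 C.R0=0 C.R1=0
B.R0=2 C.R0=0 C.R1=1
B.R0=2 C.R0=0 C.R1=2
B.R0=2 C.R0=2 C.R1=1
B.R0=2 C.R0=2 C.R1=2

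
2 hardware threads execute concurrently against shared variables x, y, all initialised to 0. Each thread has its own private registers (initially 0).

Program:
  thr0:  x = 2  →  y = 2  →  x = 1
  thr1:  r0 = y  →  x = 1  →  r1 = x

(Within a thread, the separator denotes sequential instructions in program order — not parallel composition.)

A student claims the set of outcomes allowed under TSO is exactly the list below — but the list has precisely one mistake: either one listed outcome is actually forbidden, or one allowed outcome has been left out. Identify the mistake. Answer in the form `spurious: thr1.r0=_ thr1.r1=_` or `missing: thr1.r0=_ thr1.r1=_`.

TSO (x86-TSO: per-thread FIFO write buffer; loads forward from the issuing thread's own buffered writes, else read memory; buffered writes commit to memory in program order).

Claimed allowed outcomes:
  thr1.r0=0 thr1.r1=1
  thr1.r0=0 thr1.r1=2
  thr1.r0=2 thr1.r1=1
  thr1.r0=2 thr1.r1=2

outcome vector order: (thr1.r0,thr1.r1)
under TSO → (0,1); (0,2); (2,1)
claimed∖TSO = {(2,2)}

spurious: thr1.r0=2 thr1.r1=2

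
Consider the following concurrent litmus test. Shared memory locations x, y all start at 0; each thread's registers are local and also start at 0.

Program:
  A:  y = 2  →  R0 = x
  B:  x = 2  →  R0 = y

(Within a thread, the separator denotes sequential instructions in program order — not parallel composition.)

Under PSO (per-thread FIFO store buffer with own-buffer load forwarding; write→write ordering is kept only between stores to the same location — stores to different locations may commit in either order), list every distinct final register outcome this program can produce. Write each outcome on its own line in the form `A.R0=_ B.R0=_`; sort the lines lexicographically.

outcome vector order: (A.R0,B.R0)
|PSO outcomes| = 4

A.R0=0 B.R0=0
A.R0=0 B.R0=2
A.R0=2 B.R0=0
A.R0=2 B.R0=2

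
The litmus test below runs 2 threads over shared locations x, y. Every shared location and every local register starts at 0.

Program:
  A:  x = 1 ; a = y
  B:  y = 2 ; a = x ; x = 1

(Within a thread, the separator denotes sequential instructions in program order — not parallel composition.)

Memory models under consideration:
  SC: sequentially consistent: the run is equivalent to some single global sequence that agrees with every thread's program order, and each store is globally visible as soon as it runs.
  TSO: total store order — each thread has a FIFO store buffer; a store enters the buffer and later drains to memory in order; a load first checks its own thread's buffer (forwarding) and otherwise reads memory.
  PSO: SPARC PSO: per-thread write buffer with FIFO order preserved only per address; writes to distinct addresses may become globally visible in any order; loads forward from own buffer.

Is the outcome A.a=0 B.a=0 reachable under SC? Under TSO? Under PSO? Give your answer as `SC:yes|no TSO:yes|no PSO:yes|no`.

SC:no TSO:yes PSO:yes

outcome vector order: (A.a,B.a)
under SC → (0,1), (2,0), (2,1)
under TSO → (0,0), (0,1), (2,0), (2,1)
under PSO → (0,0), (0,1), (2,0), (2,1)
target (0,0) ∈ {TSO,PSO}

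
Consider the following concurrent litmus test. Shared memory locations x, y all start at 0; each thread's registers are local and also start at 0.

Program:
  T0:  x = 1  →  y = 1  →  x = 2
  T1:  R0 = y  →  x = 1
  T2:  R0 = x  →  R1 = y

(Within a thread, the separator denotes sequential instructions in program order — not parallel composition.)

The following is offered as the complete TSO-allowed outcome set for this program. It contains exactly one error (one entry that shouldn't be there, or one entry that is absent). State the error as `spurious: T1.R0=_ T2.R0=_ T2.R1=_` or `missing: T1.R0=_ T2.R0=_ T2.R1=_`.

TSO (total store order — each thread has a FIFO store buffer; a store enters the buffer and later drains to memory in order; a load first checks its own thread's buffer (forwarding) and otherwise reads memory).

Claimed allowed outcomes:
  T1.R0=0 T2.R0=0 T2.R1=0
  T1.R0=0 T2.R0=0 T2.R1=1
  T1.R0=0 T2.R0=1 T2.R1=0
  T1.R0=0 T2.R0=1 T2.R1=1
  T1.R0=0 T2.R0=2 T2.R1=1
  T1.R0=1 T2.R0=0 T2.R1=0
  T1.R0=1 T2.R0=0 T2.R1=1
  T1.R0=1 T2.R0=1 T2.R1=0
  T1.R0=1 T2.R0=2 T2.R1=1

outcome vector order: (T1.R0,T2.R0,T2.R1)
[TSO] allowed = {0/0/0; 0/0/1; 0/1/0; 0/1/1; 0/2/1; 1/0/0; 1/0/1; 1/1/0; 1/1/1; 1/2/1}
TSO∖claimed = {1/1/1}

missing: T1.R0=1 T2.R0=1 T2.R1=1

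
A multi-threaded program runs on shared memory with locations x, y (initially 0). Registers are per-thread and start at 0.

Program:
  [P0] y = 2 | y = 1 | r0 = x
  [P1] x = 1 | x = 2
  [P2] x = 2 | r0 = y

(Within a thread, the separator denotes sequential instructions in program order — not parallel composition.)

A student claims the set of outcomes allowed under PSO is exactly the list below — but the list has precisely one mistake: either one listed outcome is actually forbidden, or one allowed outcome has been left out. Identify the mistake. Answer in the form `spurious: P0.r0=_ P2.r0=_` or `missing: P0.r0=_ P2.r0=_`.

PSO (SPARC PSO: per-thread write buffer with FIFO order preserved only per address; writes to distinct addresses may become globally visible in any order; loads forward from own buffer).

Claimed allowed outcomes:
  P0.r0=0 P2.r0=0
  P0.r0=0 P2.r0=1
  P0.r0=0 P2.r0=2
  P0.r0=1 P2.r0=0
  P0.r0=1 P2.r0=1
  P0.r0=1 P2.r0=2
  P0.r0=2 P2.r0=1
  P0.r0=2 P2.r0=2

missing: P0.r0=2 P2.r0=0

outcome vector order: (P0.r0,P2.r0)
PSO: 9 outcomes — {0/0; 0/1; 0/2; 1/0; 1/1; 1/2; 2/0; 2/1; 2/2}
PSO∖claimed = {2/0}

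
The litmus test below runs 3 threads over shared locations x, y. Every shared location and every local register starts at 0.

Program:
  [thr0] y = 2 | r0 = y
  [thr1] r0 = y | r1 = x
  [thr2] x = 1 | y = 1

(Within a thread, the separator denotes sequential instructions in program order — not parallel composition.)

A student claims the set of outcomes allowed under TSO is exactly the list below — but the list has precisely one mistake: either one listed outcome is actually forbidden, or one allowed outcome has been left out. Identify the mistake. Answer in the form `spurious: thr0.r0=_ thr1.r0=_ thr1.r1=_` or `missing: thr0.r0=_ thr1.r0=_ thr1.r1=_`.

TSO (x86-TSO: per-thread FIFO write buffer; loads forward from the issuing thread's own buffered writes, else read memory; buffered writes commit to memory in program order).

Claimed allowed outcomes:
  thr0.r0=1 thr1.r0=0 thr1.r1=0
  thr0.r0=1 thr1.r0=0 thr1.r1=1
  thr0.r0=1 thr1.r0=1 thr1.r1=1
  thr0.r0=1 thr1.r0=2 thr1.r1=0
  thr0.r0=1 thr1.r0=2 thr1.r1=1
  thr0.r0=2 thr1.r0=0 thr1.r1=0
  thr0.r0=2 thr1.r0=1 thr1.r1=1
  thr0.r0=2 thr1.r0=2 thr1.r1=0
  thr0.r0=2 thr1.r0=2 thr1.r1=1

missing: thr0.r0=2 thr1.r0=0 thr1.r1=1

outcome vector order: (thr0.r0,thr1.r0,thr1.r1)
[TSO] allowed = {1/0/0 1/0/1 1/1/1 1/2/0 1/2/1 2/0/0 2/0/1 2/1/1 2/2/0 2/2/1}
TSO∖claimed = {2/0/1}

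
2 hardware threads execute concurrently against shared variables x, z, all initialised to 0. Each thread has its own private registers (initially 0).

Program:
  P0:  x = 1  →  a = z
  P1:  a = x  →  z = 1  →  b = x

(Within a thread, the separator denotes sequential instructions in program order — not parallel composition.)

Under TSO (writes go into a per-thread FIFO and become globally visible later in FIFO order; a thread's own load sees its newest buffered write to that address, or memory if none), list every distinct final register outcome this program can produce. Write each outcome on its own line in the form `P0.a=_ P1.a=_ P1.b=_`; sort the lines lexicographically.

P0.a=0 P1.a=0 P1.b=0
P0.a=0 P1.a=0 P1.b=1
P0.a=0 P1.a=1 P1.b=1
P0.a=1 P1.a=0 P1.b=0
P0.a=1 P1.a=0 P1.b=1
P0.a=1 P1.a=1 P1.b=1

outcome vector order: (P0.a,P1.a,P1.b)
|TSO outcomes| = 6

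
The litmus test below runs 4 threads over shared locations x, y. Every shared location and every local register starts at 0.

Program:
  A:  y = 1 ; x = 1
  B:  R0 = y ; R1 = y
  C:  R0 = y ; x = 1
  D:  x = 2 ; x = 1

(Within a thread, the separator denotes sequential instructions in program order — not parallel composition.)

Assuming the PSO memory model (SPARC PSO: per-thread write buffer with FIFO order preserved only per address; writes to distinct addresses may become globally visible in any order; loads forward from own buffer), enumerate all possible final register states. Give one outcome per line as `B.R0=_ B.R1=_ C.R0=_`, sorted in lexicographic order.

B.R0=0 B.R1=0 C.R0=0
B.R0=0 B.R1=0 C.R0=1
B.R0=0 B.R1=1 C.R0=0
B.R0=0 B.R1=1 C.R0=1
B.R0=1 B.R1=1 C.R0=0
B.R0=1 B.R1=1 C.R0=1

outcome vector order: (B.R0,B.R1,C.R0)
|PSO outcomes| = 6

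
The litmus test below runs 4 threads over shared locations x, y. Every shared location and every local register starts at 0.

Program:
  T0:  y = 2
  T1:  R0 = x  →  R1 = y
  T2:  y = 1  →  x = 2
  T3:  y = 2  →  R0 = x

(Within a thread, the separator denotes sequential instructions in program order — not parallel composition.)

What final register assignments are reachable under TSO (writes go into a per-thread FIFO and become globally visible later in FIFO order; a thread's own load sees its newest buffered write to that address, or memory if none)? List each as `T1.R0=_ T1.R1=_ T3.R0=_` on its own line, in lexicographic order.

outcome vector order: (T1.R0,T1.R1,T3.R0)
|TSO outcomes| = 10

T1.R0=0 T1.R1=0 T3.R0=0
T1.R0=0 T1.R1=0 T3.R0=2
T1.R0=0 T1.R1=1 T3.R0=0
T1.R0=0 T1.R1=1 T3.R0=2
T1.R0=0 T1.R1=2 T3.R0=0
T1.R0=0 T1.R1=2 T3.R0=2
T1.R0=2 T1.R1=1 T3.R0=0
T1.R0=2 T1.R1=1 T3.R0=2
T1.R0=2 T1.R1=2 T3.R0=0
T1.R0=2 T1.R1=2 T3.R0=2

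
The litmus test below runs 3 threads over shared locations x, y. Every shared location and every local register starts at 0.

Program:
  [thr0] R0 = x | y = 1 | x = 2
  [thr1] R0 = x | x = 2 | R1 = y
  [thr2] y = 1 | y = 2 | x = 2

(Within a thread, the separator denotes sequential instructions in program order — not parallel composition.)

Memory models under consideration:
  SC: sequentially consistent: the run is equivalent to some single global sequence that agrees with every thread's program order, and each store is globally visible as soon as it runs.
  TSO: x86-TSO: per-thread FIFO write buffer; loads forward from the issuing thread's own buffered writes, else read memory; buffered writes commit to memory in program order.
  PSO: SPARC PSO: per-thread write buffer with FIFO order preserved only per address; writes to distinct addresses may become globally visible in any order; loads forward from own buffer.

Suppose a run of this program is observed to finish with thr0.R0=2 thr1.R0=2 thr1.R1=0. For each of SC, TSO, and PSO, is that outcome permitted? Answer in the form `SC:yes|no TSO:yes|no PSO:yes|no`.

outcome vector order: (thr0.R0,thr1.R0,thr1.R1)
[SC] allowed = {(0,0,0), (0,0,1), (0,0,2), (0,2,1), (0,2,2), (2,0,0), (2,0,1), (2,0,2), (2,2,1), (2,2,2)}
[TSO] allowed = {(0,0,0), (0,0,1), (0,0,2), (0,2,1), (0,2,2), (2,0,0), (2,0,1), (2,0,2), (2,2,1), (2,2,2)}
[PSO] allowed = {(0,0,0), (0,0,1), (0,0,2), (0,2,0), (0,2,1), (0,2,2), (2,0,0), (2,0,1), (2,0,2), (2,2,0), (2,2,1), (2,2,2)}
target (2,2,0) ∈ {PSO}

SC:no TSO:no PSO:yes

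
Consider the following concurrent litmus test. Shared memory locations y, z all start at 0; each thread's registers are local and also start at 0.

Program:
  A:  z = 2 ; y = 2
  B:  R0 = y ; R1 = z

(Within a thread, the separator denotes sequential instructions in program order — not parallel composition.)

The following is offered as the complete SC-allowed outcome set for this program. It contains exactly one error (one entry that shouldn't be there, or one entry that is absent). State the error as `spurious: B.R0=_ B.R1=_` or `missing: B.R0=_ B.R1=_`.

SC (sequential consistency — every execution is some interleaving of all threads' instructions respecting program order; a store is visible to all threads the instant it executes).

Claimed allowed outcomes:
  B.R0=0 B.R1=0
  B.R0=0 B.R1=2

missing: B.R0=2 B.R1=2

outcome vector order: (B.R0,B.R1)
[SC] allowed = {00; 02; 22}
SC∖claimed = {22}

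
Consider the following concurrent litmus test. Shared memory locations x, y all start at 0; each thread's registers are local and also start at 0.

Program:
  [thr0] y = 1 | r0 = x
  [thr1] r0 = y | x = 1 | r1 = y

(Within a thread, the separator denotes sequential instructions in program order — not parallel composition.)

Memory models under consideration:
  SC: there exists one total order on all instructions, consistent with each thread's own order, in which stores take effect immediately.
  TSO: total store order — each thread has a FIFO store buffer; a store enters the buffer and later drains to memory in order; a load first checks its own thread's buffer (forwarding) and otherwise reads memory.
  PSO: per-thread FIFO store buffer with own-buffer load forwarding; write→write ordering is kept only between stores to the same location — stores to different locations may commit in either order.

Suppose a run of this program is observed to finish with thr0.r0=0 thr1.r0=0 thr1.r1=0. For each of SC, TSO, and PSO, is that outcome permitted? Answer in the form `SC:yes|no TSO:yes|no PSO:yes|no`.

SC:no TSO:yes PSO:yes

outcome vector order: (thr0.r0,thr1.r0,thr1.r1)
SC (5): <0 0 1>; <0 1 1>; <1 0 0>; <1 0 1>; <1 1 1>
TSO (6): <0 0 0>; <0 0 1>; <0 1 1>; <1 0 0>; <1 0 1>; <1 1 1>
PSO (6): <0 0 0>; <0 0 1>; <0 1 1>; <1 0 0>; <1 0 1>; <1 1 1>
target <0 0 0> ∈ {TSO,PSO}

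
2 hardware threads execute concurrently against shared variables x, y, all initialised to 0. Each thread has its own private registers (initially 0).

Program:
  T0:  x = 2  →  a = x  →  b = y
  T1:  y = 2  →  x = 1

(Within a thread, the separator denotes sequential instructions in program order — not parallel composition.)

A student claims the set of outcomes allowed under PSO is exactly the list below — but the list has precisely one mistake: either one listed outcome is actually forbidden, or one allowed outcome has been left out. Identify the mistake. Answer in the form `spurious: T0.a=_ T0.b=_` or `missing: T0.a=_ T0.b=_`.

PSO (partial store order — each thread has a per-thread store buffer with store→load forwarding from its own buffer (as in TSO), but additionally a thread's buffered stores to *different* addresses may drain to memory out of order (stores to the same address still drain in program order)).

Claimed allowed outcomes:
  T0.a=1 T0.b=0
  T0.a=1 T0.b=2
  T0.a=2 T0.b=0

outcome vector order: (T0.a,T0.b)
[PSO] allowed = {10, 12, 20, 22}
PSO∖claimed = {22}

missing: T0.a=2 T0.b=2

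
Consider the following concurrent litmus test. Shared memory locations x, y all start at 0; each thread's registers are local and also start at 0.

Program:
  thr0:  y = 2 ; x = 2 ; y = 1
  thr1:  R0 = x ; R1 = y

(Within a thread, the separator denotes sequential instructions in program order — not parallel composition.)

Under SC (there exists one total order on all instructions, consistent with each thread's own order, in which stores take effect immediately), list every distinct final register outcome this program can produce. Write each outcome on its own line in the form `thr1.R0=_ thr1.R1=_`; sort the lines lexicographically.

outcome vector order: (thr1.R0,thr1.R1)
|SC outcomes| = 5

thr1.R0=0 thr1.R1=0
thr1.R0=0 thr1.R1=1
thr1.R0=0 thr1.R1=2
thr1.R0=2 thr1.R1=1
thr1.R0=2 thr1.R1=2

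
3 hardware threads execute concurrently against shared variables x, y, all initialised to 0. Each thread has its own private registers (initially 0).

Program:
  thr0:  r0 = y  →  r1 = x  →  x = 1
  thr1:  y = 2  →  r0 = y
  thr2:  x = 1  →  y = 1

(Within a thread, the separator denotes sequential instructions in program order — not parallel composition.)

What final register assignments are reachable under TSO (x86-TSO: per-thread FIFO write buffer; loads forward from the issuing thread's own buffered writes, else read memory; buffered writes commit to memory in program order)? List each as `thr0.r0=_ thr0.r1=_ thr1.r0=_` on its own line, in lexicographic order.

thr0.r0=0 thr0.r1=0 thr1.r0=1
thr0.r0=0 thr0.r1=0 thr1.r0=2
thr0.r0=0 thr0.r1=1 thr1.r0=1
thr0.r0=0 thr0.r1=1 thr1.r0=2
thr0.r0=1 thr0.r1=1 thr1.r0=1
thr0.r0=1 thr0.r1=1 thr1.r0=2
thr0.r0=2 thr0.r1=0 thr1.r0=1
thr0.r0=2 thr0.r1=0 thr1.r0=2
thr0.r0=2 thr0.r1=1 thr1.r0=1
thr0.r0=2 thr0.r1=1 thr1.r0=2

outcome vector order: (thr0.r0,thr0.r1,thr1.r0)
|TSO outcomes| = 10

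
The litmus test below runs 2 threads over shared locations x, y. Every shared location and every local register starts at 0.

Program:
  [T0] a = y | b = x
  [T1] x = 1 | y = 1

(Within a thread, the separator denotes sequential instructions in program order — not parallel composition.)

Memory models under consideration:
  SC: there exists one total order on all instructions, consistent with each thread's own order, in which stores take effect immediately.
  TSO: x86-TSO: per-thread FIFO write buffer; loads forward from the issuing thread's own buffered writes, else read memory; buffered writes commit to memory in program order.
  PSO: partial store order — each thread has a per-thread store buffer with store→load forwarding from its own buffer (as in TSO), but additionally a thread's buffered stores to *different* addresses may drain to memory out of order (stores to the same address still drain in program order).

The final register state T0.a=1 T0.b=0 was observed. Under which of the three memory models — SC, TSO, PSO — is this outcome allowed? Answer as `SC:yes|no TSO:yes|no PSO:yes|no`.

outcome vector order: (T0.a,T0.b)
under SC → (0,0) (0,1) (1,1)
under TSO → (0,0) (0,1) (1,1)
under PSO → (0,0) (0,1) (1,0) (1,1)
target (1,0) ∈ {PSO}

SC:no TSO:no PSO:yes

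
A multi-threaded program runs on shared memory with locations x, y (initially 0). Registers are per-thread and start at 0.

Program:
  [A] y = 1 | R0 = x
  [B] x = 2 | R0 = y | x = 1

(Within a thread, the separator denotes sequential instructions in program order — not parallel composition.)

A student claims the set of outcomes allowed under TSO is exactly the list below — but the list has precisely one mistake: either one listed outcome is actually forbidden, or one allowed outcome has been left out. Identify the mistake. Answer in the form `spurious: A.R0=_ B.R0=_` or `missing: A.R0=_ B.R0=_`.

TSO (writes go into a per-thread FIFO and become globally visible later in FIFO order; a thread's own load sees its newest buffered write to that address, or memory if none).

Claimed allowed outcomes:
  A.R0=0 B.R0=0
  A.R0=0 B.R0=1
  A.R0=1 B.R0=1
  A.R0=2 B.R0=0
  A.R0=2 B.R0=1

missing: A.R0=1 B.R0=0

outcome vector order: (A.R0,B.R0)
under TSO → 00; 01; 10; 11; 20; 21
TSO∖claimed = {10}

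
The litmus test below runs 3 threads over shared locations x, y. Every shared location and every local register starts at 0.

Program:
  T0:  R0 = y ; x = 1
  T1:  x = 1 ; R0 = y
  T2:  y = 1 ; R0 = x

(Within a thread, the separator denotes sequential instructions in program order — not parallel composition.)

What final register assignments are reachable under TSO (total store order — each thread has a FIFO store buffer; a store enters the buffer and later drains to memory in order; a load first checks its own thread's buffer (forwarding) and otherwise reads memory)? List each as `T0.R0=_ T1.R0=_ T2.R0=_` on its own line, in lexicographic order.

outcome vector order: (T0.R0,T1.R0,T2.R0)
|TSO outcomes| = 8

T0.R0=0 T1.R0=0 T2.R0=0
T0.R0=0 T1.R0=0 T2.R0=1
T0.R0=0 T1.R0=1 T2.R0=0
T0.R0=0 T1.R0=1 T2.R0=1
T0.R0=1 T1.R0=0 T2.R0=0
T0.R0=1 T1.R0=0 T2.R0=1
T0.R0=1 T1.R0=1 T2.R0=0
T0.R0=1 T1.R0=1 T2.R0=1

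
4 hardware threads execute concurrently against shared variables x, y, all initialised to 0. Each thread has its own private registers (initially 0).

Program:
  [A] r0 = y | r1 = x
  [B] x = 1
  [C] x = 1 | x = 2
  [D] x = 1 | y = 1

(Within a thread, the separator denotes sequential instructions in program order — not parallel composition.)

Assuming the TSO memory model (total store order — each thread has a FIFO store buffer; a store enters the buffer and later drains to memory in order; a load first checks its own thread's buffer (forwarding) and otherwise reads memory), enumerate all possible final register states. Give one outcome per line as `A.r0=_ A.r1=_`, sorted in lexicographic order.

outcome vector order: (A.r0,A.r1)
|TSO outcomes| = 5

A.r0=0 A.r1=0
A.r0=0 A.r1=1
A.r0=0 A.r1=2
A.r0=1 A.r1=1
A.r0=1 A.r1=2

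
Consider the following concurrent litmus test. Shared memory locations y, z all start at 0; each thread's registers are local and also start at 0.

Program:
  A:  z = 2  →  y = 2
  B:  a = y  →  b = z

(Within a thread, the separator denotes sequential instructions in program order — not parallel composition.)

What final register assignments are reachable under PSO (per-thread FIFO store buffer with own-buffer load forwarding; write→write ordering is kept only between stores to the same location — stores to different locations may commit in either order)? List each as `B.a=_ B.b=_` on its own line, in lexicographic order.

B.a=0 B.b=0
B.a=0 B.b=2
B.a=2 B.b=0
B.a=2 B.b=2

outcome vector order: (B.a,B.b)
|PSO outcomes| = 4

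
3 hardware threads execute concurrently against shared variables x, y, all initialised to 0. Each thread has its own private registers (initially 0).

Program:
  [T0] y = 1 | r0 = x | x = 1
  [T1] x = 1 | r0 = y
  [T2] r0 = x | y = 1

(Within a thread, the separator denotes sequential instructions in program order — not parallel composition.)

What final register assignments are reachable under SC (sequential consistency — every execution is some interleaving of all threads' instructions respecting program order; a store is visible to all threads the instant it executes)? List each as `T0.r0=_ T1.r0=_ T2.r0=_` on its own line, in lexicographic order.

outcome vector order: (T0.r0,T1.r0,T2.r0)
|SC outcomes| = 6

T0.r0=0 T1.r0=1 T2.r0=0
T0.r0=0 T1.r0=1 T2.r0=1
T0.r0=1 T1.r0=0 T2.r0=0
T0.r0=1 T1.r0=0 T2.r0=1
T0.r0=1 T1.r0=1 T2.r0=0
T0.r0=1 T1.r0=1 T2.r0=1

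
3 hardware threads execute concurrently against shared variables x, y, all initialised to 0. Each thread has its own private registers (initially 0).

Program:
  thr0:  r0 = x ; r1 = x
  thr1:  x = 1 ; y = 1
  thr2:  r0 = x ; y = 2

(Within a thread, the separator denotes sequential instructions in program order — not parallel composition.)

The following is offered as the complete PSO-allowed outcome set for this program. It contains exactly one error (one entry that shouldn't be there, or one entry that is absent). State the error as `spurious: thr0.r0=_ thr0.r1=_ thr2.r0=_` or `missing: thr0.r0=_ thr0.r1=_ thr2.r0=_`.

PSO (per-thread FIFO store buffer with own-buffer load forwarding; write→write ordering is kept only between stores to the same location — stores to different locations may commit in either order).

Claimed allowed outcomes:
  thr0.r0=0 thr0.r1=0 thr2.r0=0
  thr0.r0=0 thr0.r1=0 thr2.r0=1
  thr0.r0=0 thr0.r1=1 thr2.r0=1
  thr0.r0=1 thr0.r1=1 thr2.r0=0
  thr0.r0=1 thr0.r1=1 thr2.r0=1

outcome vector order: (thr0.r0,thr0.r1,thr2.r0)
under PSO → 0/0/0; 0/0/1; 0/1/0; 0/1/1; 1/1/0; 1/1/1
PSO∖claimed = {0/1/0}

missing: thr0.r0=0 thr0.r1=1 thr2.r0=0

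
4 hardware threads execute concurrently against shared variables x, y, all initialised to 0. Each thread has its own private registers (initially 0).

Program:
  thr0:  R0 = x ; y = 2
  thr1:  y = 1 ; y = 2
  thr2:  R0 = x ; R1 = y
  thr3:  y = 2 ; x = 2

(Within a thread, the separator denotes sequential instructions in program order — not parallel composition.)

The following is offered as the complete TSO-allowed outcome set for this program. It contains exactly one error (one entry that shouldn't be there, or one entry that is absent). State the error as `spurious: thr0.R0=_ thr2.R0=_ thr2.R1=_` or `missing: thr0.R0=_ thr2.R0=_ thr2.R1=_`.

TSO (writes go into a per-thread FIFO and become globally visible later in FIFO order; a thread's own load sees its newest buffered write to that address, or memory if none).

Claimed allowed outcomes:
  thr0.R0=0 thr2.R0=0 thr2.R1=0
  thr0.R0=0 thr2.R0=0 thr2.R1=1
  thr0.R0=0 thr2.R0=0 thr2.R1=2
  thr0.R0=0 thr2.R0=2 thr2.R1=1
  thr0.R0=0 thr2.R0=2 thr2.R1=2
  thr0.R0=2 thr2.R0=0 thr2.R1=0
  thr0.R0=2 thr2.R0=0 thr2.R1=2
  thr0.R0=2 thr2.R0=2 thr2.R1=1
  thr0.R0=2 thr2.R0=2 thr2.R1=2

outcome vector order: (thr0.R0,thr2.R0,thr2.R1)
TSO (10): 0/0/0 0/0/1 0/0/2 0/2/1 0/2/2 2/0/0 2/0/1 2/0/2 2/2/1 2/2/2
TSO∖claimed = {2/0/1}

missing: thr0.R0=2 thr2.R0=0 thr2.R1=1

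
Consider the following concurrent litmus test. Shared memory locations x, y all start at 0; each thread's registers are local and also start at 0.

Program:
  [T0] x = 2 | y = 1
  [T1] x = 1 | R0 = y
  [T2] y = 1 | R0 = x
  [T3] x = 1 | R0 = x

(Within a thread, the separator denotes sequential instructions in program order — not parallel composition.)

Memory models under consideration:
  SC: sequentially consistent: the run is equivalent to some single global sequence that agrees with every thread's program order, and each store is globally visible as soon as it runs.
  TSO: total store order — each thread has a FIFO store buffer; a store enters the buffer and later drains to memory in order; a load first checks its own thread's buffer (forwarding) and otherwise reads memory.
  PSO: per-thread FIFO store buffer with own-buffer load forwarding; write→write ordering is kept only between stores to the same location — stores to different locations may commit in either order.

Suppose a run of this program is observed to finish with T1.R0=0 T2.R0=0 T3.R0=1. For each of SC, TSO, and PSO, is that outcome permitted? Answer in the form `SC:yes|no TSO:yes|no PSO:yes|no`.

outcome vector order: (T1.R0,T2.R0,T3.R0)
SC: 10 outcomes — {0/1/1 0/1/2 0/2/1 0/2/2 1/0/1 1/0/2 1/1/1 1/1/2 1/2/1 1/2/2}
TSO: 12 outcomes — {0/0/1 0/0/2 0/1/1 0/1/2 0/2/1 0/2/2 1/0/1 1/0/2 1/1/1 1/1/2 1/2/1 1/2/2}
PSO: 12 outcomes — {0/0/1 0/0/2 0/1/1 0/1/2 0/2/1 0/2/2 1/0/1 1/0/2 1/1/1 1/1/2 1/2/1 1/2/2}
target 0/0/1 ∈ {TSO,PSO}

SC:no TSO:yes PSO:yes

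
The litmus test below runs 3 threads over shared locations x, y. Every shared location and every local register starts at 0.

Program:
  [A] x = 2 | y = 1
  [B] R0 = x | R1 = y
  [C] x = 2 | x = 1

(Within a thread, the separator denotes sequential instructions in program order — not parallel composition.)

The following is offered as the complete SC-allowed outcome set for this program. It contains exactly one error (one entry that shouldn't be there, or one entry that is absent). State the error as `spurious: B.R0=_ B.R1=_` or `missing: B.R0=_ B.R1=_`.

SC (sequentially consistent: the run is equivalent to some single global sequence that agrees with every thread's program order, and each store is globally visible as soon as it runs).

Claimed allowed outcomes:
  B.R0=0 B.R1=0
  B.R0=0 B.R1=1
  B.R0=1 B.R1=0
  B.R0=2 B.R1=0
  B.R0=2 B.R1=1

outcome vector order: (B.R0,B.R1)
[SC] allowed = {(0,0) (0,1) (1,0) (1,1) (2,0) (2,1)}
SC∖claimed = {(1,1)}

missing: B.R0=1 B.R1=1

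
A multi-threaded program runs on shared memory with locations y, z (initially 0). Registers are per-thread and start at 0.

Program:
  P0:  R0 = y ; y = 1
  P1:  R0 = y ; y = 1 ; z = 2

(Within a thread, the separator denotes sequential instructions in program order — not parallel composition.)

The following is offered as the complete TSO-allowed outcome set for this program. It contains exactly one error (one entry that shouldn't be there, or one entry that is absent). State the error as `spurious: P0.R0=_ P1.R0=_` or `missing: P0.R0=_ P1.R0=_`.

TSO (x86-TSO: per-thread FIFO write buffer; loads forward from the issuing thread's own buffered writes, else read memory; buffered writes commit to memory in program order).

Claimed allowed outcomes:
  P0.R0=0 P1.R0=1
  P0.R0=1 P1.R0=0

outcome vector order: (P0.R0,P1.R0)
TSO: 3 outcomes — {00; 01; 10}
TSO∖claimed = {00}

missing: P0.R0=0 P1.R0=0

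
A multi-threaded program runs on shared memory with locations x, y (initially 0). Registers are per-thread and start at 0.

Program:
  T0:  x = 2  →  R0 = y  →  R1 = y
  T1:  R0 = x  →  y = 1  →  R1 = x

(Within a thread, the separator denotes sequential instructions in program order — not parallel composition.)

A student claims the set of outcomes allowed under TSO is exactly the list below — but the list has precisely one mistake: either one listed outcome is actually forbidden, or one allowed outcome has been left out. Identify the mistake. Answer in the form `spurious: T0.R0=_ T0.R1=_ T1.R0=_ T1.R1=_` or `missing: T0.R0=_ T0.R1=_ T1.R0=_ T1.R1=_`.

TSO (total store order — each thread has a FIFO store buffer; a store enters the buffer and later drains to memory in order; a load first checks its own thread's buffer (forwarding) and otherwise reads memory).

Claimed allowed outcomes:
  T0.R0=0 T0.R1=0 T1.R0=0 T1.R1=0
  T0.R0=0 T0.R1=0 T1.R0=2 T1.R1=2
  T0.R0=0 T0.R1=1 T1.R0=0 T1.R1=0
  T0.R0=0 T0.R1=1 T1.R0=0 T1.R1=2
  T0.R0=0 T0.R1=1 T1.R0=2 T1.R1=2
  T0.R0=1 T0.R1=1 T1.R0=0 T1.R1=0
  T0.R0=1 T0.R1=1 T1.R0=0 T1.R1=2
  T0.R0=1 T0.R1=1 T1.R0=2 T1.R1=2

missing: T0.R0=0 T0.R1=0 T1.R0=0 T1.R1=2

outcome vector order: (T0.R0,T0.R1,T1.R0,T1.R1)
TSO (9): 0/0/0/0 0/0/0/2 0/0/2/2 0/1/0/0 0/1/0/2 0/1/2/2 1/1/0/0 1/1/0/2 1/1/2/2
TSO∖claimed = {0/0/0/2}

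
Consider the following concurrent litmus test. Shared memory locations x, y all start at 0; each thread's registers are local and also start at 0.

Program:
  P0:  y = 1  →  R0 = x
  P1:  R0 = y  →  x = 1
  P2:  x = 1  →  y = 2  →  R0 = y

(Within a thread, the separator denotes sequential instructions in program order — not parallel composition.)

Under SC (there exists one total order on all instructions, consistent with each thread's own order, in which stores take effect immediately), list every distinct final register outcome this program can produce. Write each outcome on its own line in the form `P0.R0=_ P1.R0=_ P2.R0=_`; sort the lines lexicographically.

P0.R0=0 P1.R0=0 P2.R0=2
P0.R0=0 P1.R0=1 P2.R0=2
P0.R0=0 P1.R0=2 P2.R0=2
P0.R0=1 P1.R0=0 P2.R0=1
P0.R0=1 P1.R0=0 P2.R0=2
P0.R0=1 P1.R0=1 P2.R0=1
P0.R0=1 P1.R0=1 P2.R0=2
P0.R0=1 P1.R0=2 P2.R0=1
P0.R0=1 P1.R0=2 P2.R0=2

outcome vector order: (P0.R0,P1.R0,P2.R0)
|SC outcomes| = 9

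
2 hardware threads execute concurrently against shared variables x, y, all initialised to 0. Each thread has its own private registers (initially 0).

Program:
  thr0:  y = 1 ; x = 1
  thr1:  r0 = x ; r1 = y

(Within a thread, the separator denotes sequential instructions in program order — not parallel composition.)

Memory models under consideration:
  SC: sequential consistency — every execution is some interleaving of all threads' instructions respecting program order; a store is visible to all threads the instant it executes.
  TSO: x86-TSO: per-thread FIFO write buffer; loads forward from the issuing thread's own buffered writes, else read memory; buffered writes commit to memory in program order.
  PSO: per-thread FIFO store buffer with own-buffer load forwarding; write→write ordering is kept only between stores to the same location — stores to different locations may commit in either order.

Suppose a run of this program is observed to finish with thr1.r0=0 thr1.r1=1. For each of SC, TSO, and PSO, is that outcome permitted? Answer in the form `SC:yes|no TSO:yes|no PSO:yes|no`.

SC:yes TSO:yes PSO:yes

outcome vector order: (thr1.r0,thr1.r1)
[SC] allowed = {(0,0), (0,1), (1,1)}
[TSO] allowed = {(0,0), (0,1), (1,1)}
[PSO] allowed = {(0,0), (0,1), (1,0), (1,1)}
target (0,1) ∈ {SC,TSO,PSO}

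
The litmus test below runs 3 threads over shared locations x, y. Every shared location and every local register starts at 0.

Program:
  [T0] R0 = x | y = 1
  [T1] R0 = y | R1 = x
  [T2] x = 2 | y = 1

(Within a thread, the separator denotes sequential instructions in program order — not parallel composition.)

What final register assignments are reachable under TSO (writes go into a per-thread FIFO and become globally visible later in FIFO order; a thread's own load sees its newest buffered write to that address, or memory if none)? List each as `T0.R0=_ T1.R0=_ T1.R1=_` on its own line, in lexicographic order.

T0.R0=0 T1.R0=0 T1.R1=0
T0.R0=0 T1.R0=0 T1.R1=2
T0.R0=0 T1.R0=1 T1.R1=0
T0.R0=0 T1.R0=1 T1.R1=2
T0.R0=2 T1.R0=0 T1.R1=0
T0.R0=2 T1.R0=0 T1.R1=2
T0.R0=2 T1.R0=1 T1.R1=2

outcome vector order: (T0.R0,T1.R0,T1.R1)
|TSO outcomes| = 7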